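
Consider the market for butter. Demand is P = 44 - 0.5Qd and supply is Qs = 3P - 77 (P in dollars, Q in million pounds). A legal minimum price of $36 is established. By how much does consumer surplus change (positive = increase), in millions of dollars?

-57

Rearranging demand gives Qd = 88 - 2P. In a free market, 88 - 2P = 3P - 77 gives the equilibrium P* = 33, Q* = 22.
Because the floor (36) lies above the market-clearing price, it is binding.
At P = 36: Qd = 88 - 2·36 = 16 and Qs = 3·36 - 77 = 31.
Consumer surplus without the control is ½ · (44 - 33) · 22 = 121.
With the floor, consumers buy 16 units at 36, so CS = ½ · (44 - 36) · 16 = 64.
Change in consumer surplus = 64 - 121 = -57.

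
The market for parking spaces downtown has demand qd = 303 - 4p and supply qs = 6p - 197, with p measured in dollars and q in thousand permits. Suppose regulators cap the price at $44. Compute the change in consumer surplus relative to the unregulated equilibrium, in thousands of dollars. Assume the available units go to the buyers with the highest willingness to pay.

Equilibrium: 303 - 4p = 6p - 197, so 500 = 10p and p* = 50, q* = 103.
Since 44 < 50, the ceiling is binding.
At p = 44: qd = 303 - 4·44 = 127 and qs = 6·44 - 197 = 67.
Consumer surplus without the control is ½ · (75.75 - 50) · 103 = 1326.125.
With the ceiling, 67 units are sold at 44 (assume they go to the highest-value buyers). The demand price at q = 67 is 59, so CS = ½ · [(75.75 - 44) + (59 - 44)] · 67 = 1566.125.
Change in consumer surplus = 1566.125 - 1326.125 = 240.

240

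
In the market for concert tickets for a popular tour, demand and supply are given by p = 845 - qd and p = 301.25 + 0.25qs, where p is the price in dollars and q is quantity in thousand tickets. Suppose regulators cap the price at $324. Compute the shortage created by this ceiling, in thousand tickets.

Rearranging demand gives qd = 845 - p; rearranging supply gives qs = 4p - 1205. In a free market, 845 - p = 4p - 1205 gives the equilibrium p* = 410, q* = 435.
Since 324 < 410, the ceiling is binding.
At p = 324: qd = 845 - 324 = 521 and qs = 4·324 - 1205 = 91.
Shortage = qd - qs = 521 - 91 = 430.

430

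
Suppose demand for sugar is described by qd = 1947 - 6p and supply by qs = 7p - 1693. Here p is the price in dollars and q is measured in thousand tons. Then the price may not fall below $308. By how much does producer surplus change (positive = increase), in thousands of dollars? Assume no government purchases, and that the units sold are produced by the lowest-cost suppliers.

756

In a free market, 1947 - 6p = 7p - 1693 gives the equilibrium p* = 280, q* = 267.
The floor of 308 is above the equilibrium price 280, so it binds.
At p = 308: qd = 1947 - 6·308 = 99 and qs = 7·308 - 1693 = 463.
Producer surplus without the control is ½ · (280 - 1693/7) · 267 = 71289/14.
With the floor, 99 units are sold at 308. The supply price at q = 99 is 256, so PS = ½ · [(308 - 1693/7) + (308 - 256)] · 99 = 81873/14.
Change in producer surplus = 81873/14 - 71289/14 = 756.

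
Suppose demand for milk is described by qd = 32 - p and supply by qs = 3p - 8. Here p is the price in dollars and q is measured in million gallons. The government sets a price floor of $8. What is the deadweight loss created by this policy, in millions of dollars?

0

Setting quantity demanded equal to quantity supplied, 32 - p = 3p - 8, gives p* = 10 and q* = 22.
Since 8 is below p* = 10, the floor does not bind and the free-market outcome prevails.
Since the control does not bind, no trades are prevented and deadweight loss is zero.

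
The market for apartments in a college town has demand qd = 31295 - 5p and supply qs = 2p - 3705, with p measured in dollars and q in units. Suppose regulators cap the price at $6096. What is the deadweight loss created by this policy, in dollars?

0

Setting quantity demanded equal to quantity supplied, 31295 - 5p = 2p - 3705, gives p* = 5000 and q* = 6295.
The ceiling of 6096 is above the equilibrium price 5000, so it is not binding; the market clears at p* = 5000, q* = 6295.
Since the control does not bind, no trades are prevented and deadweight loss is zero.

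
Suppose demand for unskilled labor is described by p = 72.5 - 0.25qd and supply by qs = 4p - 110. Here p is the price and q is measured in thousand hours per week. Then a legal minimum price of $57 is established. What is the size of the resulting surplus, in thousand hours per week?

Rearranging demand gives qd = 290 - 4p. Without the control the market clears where 290 - 4p = 4p - 110, i.e. p* = 50 and q* = 90.
Since 57 > 50, the floor is binding.
At p = 57: qd = 290 - 4·57 = 62 and qs = 4·57 - 110 = 118.
Surplus = qs - qd = 118 - 62 = 56.

56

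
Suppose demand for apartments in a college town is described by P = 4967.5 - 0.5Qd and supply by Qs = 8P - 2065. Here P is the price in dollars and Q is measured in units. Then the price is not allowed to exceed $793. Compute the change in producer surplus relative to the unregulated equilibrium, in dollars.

-2404149

Rearranging demand gives Qd = 9935 - 2P. Without the control the market clears where 9935 - 2P = 8P - 2065, i.e. P* = 1200 and Q* = 7535.
Since 793 < 1200, the ceiling is binding.
At P = 793: Qd = 9935 - 2·793 = 8349 and Qs = 8·793 - 2065 = 4279.
Producer surplus without the control is ½ · (1200 - 258.125) · 7535 = 3548514.0625.
With the ceiling, producers sell 4279 units at 793, so PS = ½ · (793 - 258.125) · 4279 = 1144365.0625.
Change in producer surplus = 1144365.0625 - 3548514.0625 = -2404149.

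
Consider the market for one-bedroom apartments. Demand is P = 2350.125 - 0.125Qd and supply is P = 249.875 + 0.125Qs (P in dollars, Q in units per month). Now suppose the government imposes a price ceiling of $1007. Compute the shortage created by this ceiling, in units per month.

4688

Rearranging demand gives Qd = 18801 - 8P; rearranging supply gives Qs = 8P - 1999. In a free market, 18801 - 8P = 8P - 1999 gives the equilibrium P* = 1300, Q* = 8401.
Since 1007 < 1300, the ceiling is binding.
At P = 1007: Qd = 18801 - 8·1007 = 10745 and Qs = 8·1007 - 1999 = 6057.
Shortage = Qd - Qs = 10745 - 6057 = 4688.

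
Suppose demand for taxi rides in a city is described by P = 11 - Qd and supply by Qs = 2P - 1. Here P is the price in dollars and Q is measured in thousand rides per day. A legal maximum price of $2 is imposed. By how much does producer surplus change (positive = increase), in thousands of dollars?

-10

Rearranging demand gives Qd = 11 - P. Without the control the market clears where 11 - P = 2P - 1, i.e. P* = 4 and Q* = 7.
Because the ceiling (2) lies below the market-clearing price, it is binding.
At P = 2: Qd = 11 - 2 = 9 and Qs = 2·2 - 1 = 3.
Producer surplus without the control is ½ · (4 - 0.5) · 7 = 12.25.
With the ceiling, producers sell 3 units at 2, so PS = ½ · (2 - 0.5) · 3 = 2.25.
Change in producer surplus = 2.25 - 12.25 = -10.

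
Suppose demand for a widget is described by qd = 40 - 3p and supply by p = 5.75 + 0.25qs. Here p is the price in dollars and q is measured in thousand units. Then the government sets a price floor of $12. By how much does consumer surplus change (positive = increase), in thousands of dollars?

-25.5

Rearranging supply gives qs = 4p - 23. Setting quantity demanded equal to quantity supplied, 40 - 3p = 4p - 23, gives p* = 9 and q* = 13.
Because the floor (12) lies above the market-clearing price, it is binding.
At p = 12: qd = 40 - 3·12 = 4 and qs = 4·12 - 23 = 25.
Consumer surplus without the control is ½ · (40/3 - 9) · 13 = 169/6.
With the floor, consumers buy 4 units at 12, so CS = ½ · (40/3 - 12) · 4 = 8/3.
Change in consumer surplus = 8/3 - 169/6 = -25.5.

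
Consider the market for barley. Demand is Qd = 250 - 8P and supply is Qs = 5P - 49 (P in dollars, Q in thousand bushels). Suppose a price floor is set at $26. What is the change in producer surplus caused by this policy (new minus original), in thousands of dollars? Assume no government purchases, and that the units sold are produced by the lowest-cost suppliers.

68.4

In a free market, 250 - 8P = 5P - 49 gives the equilibrium P* = 23, Q* = 66.
Since 26 > 23, the floor is binding.
At P = 26: Qd = 250 - 8·26 = 42 and Qs = 5·26 - 49 = 81.
Producer surplus without the control is ½ · (23 - 9.8) · 66 = 435.6.
With the floor, 42 units are sold at 26. The supply price at Q = 42 is 18.2, so PS = ½ · [(26 - 9.8) + (26 - 18.2)] · 42 = 504.
Change in producer surplus = 504 - 435.6 = 68.4.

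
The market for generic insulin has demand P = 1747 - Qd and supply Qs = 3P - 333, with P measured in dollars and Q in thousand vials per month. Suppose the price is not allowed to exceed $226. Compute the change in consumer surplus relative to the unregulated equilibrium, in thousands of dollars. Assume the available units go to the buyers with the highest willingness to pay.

-287532

Rearranging demand gives Qd = 1747 - P. Equilibrium: 1747 - P = 3P - 333, so 2080 = 4P and P* = 520, Q* = 1227.
Because the ceiling (226) lies below the market-clearing price, it is binding.
At P = 226: Qd = 1747 - 226 = 1521 and Qs = 3·226 - 333 = 345.
Consumer surplus without the control is ½ · (1747 - 520) · 1227 = 752764.5.
With the ceiling, 345 units are sold at 226 (assume they go to the highest-value buyers). The demand price at Q = 345 is 1402, so CS = ½ · [(1747 - 226) + (1402 - 226)] · 345 = 465232.5.
Change in consumer surplus = 465232.5 - 752764.5 = -287532.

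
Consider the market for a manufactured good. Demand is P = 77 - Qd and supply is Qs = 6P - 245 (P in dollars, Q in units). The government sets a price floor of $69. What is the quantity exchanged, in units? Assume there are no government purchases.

Rearranging demand gives Qd = 77 - P. Setting quantity demanded equal to quantity supplied, 77 - P = 6P - 245, gives P* = 46 and Q* = 31.
The floor of 69 is above the equilibrium price 46, so it binds.
At P = 69: Qd = 77 - 69 = 8 and Qs = 6·69 - 245 = 169.
The quantity actually transacted is the short side, demand: 8.

8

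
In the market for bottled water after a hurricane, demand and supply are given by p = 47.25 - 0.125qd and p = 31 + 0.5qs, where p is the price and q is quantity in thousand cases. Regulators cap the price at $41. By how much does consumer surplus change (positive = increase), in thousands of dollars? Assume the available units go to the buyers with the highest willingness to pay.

57.75

Rearranging demand gives qd = 378 - 8p; rearranging supply gives qs = 2p - 62. Without the control the market clears where 378 - 8p = 2p - 62, i.e. p* = 44 and q* = 26.
Because the ceiling (41) lies below the market-clearing price, it is binding.
At p = 41: qd = 378 - 8·41 = 50 and qs = 2·41 - 62 = 20.
Consumer surplus without the control is ½ · (47.25 - 44) · 26 = 42.25.
With the ceiling, 20 units are sold at 41 (assume they go to the highest-value buyers). The demand price at q = 20 is 44.75, so CS = ½ · [(47.25 - 41) + (44.75 - 41)] · 20 = 100.
Change in consumer surplus = 100 - 42.25 = 57.75.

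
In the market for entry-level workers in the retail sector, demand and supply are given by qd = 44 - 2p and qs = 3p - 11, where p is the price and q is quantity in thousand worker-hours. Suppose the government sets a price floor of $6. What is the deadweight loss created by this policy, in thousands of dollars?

0

Setting quantity demanded equal to quantity supplied, 44 - 2p = 3p - 11, gives p* = 11 and q* = 22.
The floor of 6 is below the equilibrium price 11, so it is not binding; the market clears at p* = 11, q* = 22.
Since the control does not bind, no trades are prevented and deadweight loss is zero.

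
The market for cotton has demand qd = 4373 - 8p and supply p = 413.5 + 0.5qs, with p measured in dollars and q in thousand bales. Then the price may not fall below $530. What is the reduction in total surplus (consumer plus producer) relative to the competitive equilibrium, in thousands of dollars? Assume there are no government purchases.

2000

Rearranging supply gives qs = 2p - 827. Without the control the market clears where 4373 - 8p = 2p - 827, i.e. p* = 520 and q* = 213.
Since 530 > 520, the floor is binding.
At p = 530: qd = 4373 - 8·530 = 133 and qs = 2·530 - 827 = 233.
Quantity traded falls to 133. At q = 133 the demand price is (4373 - 133)/8 = 530 and the supply price is (827 + 133)/2 = 480.
Deadweight loss = ½ · (530 - 480) · (213 - 133) = ½ · 50 · 80 = 2000.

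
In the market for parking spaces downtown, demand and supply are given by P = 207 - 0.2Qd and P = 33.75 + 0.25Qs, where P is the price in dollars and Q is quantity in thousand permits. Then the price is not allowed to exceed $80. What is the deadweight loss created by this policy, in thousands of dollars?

9000

Rearranging demand gives Qd = 1035 - 5P; rearranging supply gives Qs = 4P - 135. In a free market, 1035 - 5P = 4P - 135 gives the equilibrium P* = 130, Q* = 385.
Because the ceiling (80) lies below the market-clearing price, it is binding.
At P = 80: Qd = 1035 - 5·80 = 635 and Qs = 4·80 - 135 = 185.
Quantity traded falls to 185. At Q = 185 the demand price is (1035 - 185)/5 = 170 and the supply price is (135 + 185)/4 = 80.
Deadweight loss = ½ · (170 - 80) · (385 - 185) = ½ · 90 · 200 = 9000.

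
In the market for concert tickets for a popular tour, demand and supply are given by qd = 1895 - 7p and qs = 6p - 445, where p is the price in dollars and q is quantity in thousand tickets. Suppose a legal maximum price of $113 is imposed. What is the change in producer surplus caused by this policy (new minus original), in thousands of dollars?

Without the control the market clears where 1895 - 7p = 6p - 445, i.e. p* = 180 and q* = 635.
The ceiling of 113 is below the equilibrium price 180, so it binds.
At p = 113: qd = 1895 - 7·113 = 1104 and qs = 6·113 - 445 = 233.
Producer surplus without the control is ½ · (180 - 445/6) · 635 = 403225/12.
With the ceiling, producers sell 233 units at 113, so PS = ½ · (113 - 445/6) · 233 = 54289/12.
Change in producer surplus = 54289/12 - 403225/12 = -29078.

-29078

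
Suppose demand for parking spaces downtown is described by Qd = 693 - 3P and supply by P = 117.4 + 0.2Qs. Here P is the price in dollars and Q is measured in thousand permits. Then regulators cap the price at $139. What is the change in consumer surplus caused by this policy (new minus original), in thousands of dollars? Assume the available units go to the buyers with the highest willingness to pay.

Rearranging supply gives Qs = 5P - 587. Equilibrium: 693 - 3P = 5P - 587, so 1280 = 8P and P* = 160, Q* = 213.
Because the ceiling (139) lies below the market-clearing price, it is binding.
At P = 139: Qd = 693 - 3·139 = 276 and Qs = 5·139 - 587 = 108.
Consumer surplus without the control is ½ · (231 - 160) · 213 = 7561.5.
With the ceiling, 108 units are sold at 139 (assume they go to the highest-value buyers). The demand price at Q = 108 is 195, so CS = ½ · [(231 - 139) + (195 - 139)] · 108 = 7992.
Change in consumer surplus = 7992 - 7561.5 = 430.5.

430.5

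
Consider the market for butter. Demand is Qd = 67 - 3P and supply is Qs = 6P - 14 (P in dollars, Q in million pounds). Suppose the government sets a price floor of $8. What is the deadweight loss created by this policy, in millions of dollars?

0

Setting quantity demanded equal to quantity supplied, 67 - 3P = 6P - 14, gives P* = 9 and Q* = 40.
Since 8 is below P* = 9, the floor does not bind and the free-market outcome prevails.
Since the control does not bind, no trades are prevented and deadweight loss is zero.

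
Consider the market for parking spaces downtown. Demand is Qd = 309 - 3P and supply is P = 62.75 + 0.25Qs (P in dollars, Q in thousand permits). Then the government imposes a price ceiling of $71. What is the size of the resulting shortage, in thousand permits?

Rearranging supply gives Qs = 4P - 251. Equilibrium: 309 - 3P = 4P - 251, so 560 = 7P and P* = 80, Q* = 69.
Since 71 < 80, the ceiling is binding.
At P = 71: Qd = 309 - 3·71 = 96 and Qs = 4·71 - 251 = 33.
Shortage = Qd - Qs = 96 - 33 = 63.

63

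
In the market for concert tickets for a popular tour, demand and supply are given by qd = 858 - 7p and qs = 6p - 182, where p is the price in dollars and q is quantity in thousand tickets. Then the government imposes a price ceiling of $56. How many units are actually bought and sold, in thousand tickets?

154

Setting quantity demanded equal to quantity supplied, 858 - 7p = 6p - 182, gives p* = 80 and q* = 298.
The ceiling of 56 is below the equilibrium price 80, so it binds.
At p = 56: qd = 858 - 7·56 = 466 and qs = 6·56 - 182 = 154.
The quantity actually transacted is the short side, supply: 154.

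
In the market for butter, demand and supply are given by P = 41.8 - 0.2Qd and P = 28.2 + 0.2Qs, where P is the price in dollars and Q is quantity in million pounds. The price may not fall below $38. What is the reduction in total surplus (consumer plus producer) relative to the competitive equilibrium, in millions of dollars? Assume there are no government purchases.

45

Rearranging demand gives Qd = 209 - 5P; rearranging supply gives Qs = 5P - 141. In a free market, 209 - 5P = 5P - 141 gives the equilibrium P* = 35, Q* = 34.
Because the floor (38) lies above the market-clearing price, it is binding.
At P = 38: Qd = 209 - 5·38 = 19 and Qs = 5·38 - 141 = 49.
Quantity traded falls to 19. At Q = 19 the demand price is (209 - 19)/5 = 38 and the supply price is (141 + 19)/5 = 32.
Deadweight loss = ½ · (38 - 32) · (34 - 19) = ½ · 6 · 15 = 45.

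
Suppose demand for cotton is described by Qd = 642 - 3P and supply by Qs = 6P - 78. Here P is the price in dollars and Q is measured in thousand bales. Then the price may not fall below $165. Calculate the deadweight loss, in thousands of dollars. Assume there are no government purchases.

16256.25

Without the control the market clears where 642 - 3P = 6P - 78, i.e. P* = 80 and Q* = 402.
The floor of 165 is above the equilibrium price 80, so it binds.
At P = 165: Qd = 642 - 3·165 = 147 and Qs = 6·165 - 78 = 912.
Quantity traded falls to 147. At Q = 147 the demand price is (642 - 147)/3 = 165 and the supply price is (78 + 147)/6 = 37.5.
Deadweight loss = ½ · (165 - 37.5) · (402 - 147) = ½ · 127.5 · 255 = 16256.25.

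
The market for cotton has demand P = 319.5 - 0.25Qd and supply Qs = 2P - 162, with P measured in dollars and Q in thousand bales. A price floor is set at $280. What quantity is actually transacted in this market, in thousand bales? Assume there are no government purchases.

158

Rearranging demand gives Qd = 1278 - 4P. Setting quantity demanded equal to quantity supplied, 1278 - 4P = 2P - 162, gives P* = 240 and Q* = 318.
The floor of 280 is above the equilibrium price 240, so it binds.
At P = 280: Qd = 1278 - 4·280 = 158 and Qs = 2·280 - 162 = 398.
The quantity actually transacted is the short side, demand: 158.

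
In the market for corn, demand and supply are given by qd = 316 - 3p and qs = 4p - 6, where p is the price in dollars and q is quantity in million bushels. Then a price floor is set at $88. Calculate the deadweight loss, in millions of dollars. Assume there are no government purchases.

4630.5

Equilibrium: 316 - 3p = 4p - 6, so 322 = 7p and p* = 46, q* = 178.
Since 88 > 46, the floor is binding.
At p = 88: qd = 316 - 3·88 = 52 and qs = 4·88 - 6 = 346.
Quantity traded falls to 52. At q = 52 the demand price is (316 - 52)/3 = 88 and the supply price is (6 + 52)/4 = 14.5.
Deadweight loss = ½ · (88 - 14.5) · (178 - 52) = ½ · 73.5 · 126 = 4630.5.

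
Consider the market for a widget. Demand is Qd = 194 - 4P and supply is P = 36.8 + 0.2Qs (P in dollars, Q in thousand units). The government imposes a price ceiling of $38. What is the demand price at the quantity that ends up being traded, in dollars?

Rearranging supply gives Qs = 5P - 184. Equilibrium: 194 - 4P = 5P - 184, so 378 = 9P and P* = 42, Q* = 26.
Since 38 < 42, the ceiling is binding.
At P = 38: Qd = 194 - 4·38 = 42 and Qs = 5·38 - 184 = 6.
Only 6 units reach the market. On the demand curve, the marginal buyer's willingness to pay at Q = 6 is (194 - 6)/4 = 47.

47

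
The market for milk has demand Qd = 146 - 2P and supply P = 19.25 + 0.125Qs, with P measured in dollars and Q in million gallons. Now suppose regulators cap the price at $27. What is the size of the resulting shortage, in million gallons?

30

Rearranging supply gives Qs = 8P - 154. In a free market, 146 - 2P = 8P - 154 gives the equilibrium P* = 30, Q* = 86.
Since 27 < 30, the ceiling is binding.
At P = 27: Qd = 146 - 2·27 = 92 and Qs = 8·27 - 154 = 62.
Shortage = Qd - Qs = 92 - 62 = 30.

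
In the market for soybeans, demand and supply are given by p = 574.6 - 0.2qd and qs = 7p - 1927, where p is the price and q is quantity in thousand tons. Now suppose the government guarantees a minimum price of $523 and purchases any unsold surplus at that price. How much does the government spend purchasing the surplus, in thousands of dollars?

771948

Rearranging demand gives qd = 2873 - 5p. Without the control the market clears where 2873 - 5p = 7p - 1927, i.e. p* = 400 and q* = 873.
The floor of 523 is above the equilibrium price 400, so it binds.
At p = 523: qd = 2873 - 5·523 = 258 and qs = 7·523 - 1927 = 1734.
Surplus = qs - qd = 1476.
Government expenditure = surplus × support price = 1476 × 523 = 771948.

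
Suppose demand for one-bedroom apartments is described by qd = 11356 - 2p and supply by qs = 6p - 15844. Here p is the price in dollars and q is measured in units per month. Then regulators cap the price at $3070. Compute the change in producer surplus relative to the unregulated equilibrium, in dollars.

Setting quantity demanded equal to quantity supplied, 11356 - 2p = 6p - 15844, gives p* = 3400 and q* = 4556.
Since 3070 < 3400, the ceiling is binding.
At p = 3070: qd = 11356 - 2·3070 = 5216 and qs = 6·3070 - 15844 = 2576.
Producer surplus without the control is ½ · (3400 - 7922/3) · 4556 = 5189284/3.
With the ceiling, producers sell 2576 units at 3070, so PS = ½ · (3070 - 7922/3) · 2576 = 1658944/3.
Change in producer surplus = 1658944/3 - 5189284/3 = -1176780.

-1176780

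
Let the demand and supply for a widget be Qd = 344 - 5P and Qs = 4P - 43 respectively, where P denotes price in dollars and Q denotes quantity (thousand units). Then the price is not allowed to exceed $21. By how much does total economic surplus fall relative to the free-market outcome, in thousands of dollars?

1742.4

Setting quantity demanded equal to quantity supplied, 344 - 5P = 4P - 43, gives P* = 43 and Q* = 129.
Because the ceiling (21) lies below the market-clearing price, it is binding.
At P = 21: Qd = 344 - 5·21 = 239 and Qs = 4·21 - 43 = 41.
Quantity traded falls to 41. At Q = 41 the demand price is (344 - 41)/5 = 60.6 and the supply price is (43 + 41)/4 = 21.
Deadweight loss = ½ · (60.6 - 21) · (129 - 41) = ½ · 39.6 · 88 = 1742.4.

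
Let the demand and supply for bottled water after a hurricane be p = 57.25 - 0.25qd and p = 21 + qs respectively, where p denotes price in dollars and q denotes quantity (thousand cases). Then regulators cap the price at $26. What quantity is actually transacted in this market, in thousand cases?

5

Rearranging demand gives qd = 229 - 4p; rearranging supply gives qs = p - 21. In a free market, 229 - 4p = p - 21 gives the equilibrium p* = 50, q* = 29.
The ceiling of 26 is below the equilibrium price 50, so it binds.
At p = 26: qd = 229 - 4·26 = 125 and qs = 26 - 21 = 5.
The quantity actually transacted is the short side, supply: 5.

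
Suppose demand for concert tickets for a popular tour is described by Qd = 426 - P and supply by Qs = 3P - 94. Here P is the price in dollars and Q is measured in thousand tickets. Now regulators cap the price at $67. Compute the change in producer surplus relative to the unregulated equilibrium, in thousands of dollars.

Setting quantity demanded equal to quantity supplied, 426 - P = 3P - 94, gives P* = 130 and Q* = 296.
Since 67 < 130, the ceiling is binding.
At P = 67: Qd = 426 - 67 = 359 and Qs = 3·67 - 94 = 107.
Producer surplus without the control is ½ · (130 - 94/3) · 296 = 43808/3.
With the ceiling, producers sell 107 units at 67, so PS = ½ · (67 - 94/3) · 107 = 11449/6.
Change in producer surplus = 11449/6 - 43808/3 = -12694.5.

-12694.5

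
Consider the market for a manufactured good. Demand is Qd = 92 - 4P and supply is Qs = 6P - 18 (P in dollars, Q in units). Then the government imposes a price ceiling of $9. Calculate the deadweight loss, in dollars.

30

Without the control the market clears where 92 - 4P = 6P - 18, i.e. P* = 11 and Q* = 48.
Since 9 < 11, the ceiling is binding.
At P = 9: Qd = 92 - 4·9 = 56 and Qs = 6·9 - 18 = 36.
Quantity traded falls to 36. At Q = 36 the demand price is (92 - 36)/4 = 14 and the supply price is (18 + 36)/6 = 9.
Deadweight loss = ½ · (14 - 9) · (48 - 36) = ½ · 5 · 12 = 30.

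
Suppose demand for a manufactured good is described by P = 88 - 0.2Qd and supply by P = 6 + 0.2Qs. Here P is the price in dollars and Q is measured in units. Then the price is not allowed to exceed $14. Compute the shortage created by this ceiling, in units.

330

Rearranging demand gives Qd = 440 - 5P; rearranging supply gives Qs = 5P - 30. Without the control the market clears where 440 - 5P = 5P - 30, i.e. P* = 47 and Q* = 205.
Because the ceiling (14) lies below the market-clearing price, it is binding.
At P = 14: Qd = 440 - 5·14 = 370 and Qs = 5·14 - 30 = 40.
Shortage = Qd - Qs = 370 - 40 = 330.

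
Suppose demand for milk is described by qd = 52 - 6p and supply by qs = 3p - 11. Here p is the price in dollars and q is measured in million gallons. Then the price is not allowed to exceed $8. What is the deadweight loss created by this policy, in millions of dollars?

0

In a free market, 52 - 6p = 3p - 11 gives the equilibrium p* = 7, q* = 10.
Since 8 is above p* = 7, the ceiling does not bind and the free-market outcome prevails.
Since the control does not bind, no trades are prevented and deadweight loss is zero.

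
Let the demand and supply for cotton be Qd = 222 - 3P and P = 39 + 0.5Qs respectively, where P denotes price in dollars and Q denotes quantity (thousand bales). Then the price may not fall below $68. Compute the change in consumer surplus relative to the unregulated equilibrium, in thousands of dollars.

Rearranging supply gives Qs = 2P - 78. Equilibrium: 222 - 3P = 2P - 78, so 300 = 5P and P* = 60, Q* = 42.
The floor of 68 is above the equilibrium price 60, so it binds.
At P = 68: Qd = 222 - 3·68 = 18 and Qs = 2·68 - 78 = 58.
Consumer surplus without the control is ½ · (74 - 60) · 42 = 294.
With the floor, consumers buy 18 units at 68, so CS = ½ · (74 - 68) · 18 = 54.
Change in consumer surplus = 54 - 294 = -240.

-240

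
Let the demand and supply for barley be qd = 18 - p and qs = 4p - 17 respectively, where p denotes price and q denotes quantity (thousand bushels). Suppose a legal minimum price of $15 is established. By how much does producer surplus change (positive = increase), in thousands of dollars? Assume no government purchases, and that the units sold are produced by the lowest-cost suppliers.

16

In a free market, 18 - p = 4p - 17 gives the equilibrium p* = 7, q* = 11.
Since 15 > 7, the floor is binding.
At p = 15: qd = 18 - 15 = 3 and qs = 4·15 - 17 = 43.
Producer surplus without the control is ½ · (7 - 4.25) · 11 = 15.125.
With the floor, 3 units are sold at 15. The supply price at q = 3 is 5, so PS = ½ · [(15 - 4.25) + (15 - 5)] · 3 = 31.125.
Change in producer surplus = 31.125 - 15.125 = 16.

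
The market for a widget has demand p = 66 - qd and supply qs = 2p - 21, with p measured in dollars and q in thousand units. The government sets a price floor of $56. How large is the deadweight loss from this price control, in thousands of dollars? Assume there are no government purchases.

Rearranging demand gives qd = 66 - p. In a free market, 66 - p = 2p - 21 gives the equilibrium p* = 29, q* = 37.
Because the floor (56) lies above the market-clearing price, it is binding.
At p = 56: qd = 66 - 56 = 10 and qs = 2·56 - 21 = 91.
Quantity traded falls to 10. At q = 10 the demand price is 66 - 10 = 56 and the supply price is (21 + 10)/2 = 15.5.
Deadweight loss = ½ · (56 - 15.5) · (37 - 10) = ½ · 40.5 · 27 = 546.75.

546.75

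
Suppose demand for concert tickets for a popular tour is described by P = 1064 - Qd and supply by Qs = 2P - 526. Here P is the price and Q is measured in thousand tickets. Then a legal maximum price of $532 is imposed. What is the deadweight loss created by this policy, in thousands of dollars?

0

Rearranging demand gives Qd = 1064 - P. Equilibrium: 1064 - P = 2P - 526, so 1590 = 3P and P* = 530, Q* = 534.
The ceiling of 532 is above the equilibrium price 530, so it is not binding; the market clears at P* = 530, Q* = 534.
Since the control does not bind, no trades are prevented and deadweight loss is zero.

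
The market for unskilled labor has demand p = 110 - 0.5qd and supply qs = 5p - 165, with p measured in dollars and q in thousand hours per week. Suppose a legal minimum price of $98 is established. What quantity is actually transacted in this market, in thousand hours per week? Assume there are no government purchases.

24

Rearranging demand gives qd = 220 - 2p. Without the control the market clears where 220 - 2p = 5p - 165, i.e. p* = 55 and q* = 110.
The floor of 98 is above the equilibrium price 55, so it binds.
At p = 98: qd = 220 - 2·98 = 24 and qs = 5·98 - 165 = 325.
The quantity actually transacted is the short side, demand: 24.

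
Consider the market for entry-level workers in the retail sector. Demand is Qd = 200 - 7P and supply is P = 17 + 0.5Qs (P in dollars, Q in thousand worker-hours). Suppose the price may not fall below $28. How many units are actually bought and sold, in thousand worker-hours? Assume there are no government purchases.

4

Rearranging supply gives Qs = 2P - 34. Setting quantity demanded equal to quantity supplied, 200 - 7P = 2P - 34, gives P* = 26 and Q* = 18.
Because the floor (28) lies above the market-clearing price, it is binding.
At P = 28: Qd = 200 - 7·28 = 4 and Qs = 2·28 - 34 = 22.
The quantity actually transacted is the short side, demand: 4.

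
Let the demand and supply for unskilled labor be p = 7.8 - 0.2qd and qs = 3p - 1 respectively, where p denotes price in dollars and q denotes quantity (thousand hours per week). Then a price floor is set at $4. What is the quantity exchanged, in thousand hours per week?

Rearranging demand gives qd = 39 - 5p. Setting quantity demanded equal to quantity supplied, 39 - 5p = 3p - 1, gives p* = 5 and q* = 14.
The floor of 4 is below the equilibrium price 5, so it is not binding; the market clears at p* = 5, q* = 14.

14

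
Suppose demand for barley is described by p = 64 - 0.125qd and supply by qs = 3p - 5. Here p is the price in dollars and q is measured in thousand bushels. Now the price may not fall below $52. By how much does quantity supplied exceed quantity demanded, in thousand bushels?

55

Rearranging demand gives qd = 512 - 8p. In a free market, 512 - 8p = 3p - 5 gives the equilibrium p* = 47, q* = 136.
The floor of 52 is above the equilibrium price 47, so it binds.
At p = 52: qd = 512 - 8·52 = 96 and qs = 3·52 - 5 = 151.
Surplus = qs - qd = 151 - 96 = 55.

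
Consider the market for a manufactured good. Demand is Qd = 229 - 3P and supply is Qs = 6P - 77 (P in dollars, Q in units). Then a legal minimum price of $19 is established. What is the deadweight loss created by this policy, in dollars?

0

In a free market, 229 - 3P = 6P - 77 gives the equilibrium P* = 34, Q* = 127.
The floor of 19 is below the equilibrium price 34, so it is not binding; the market clears at P* = 34, Q* = 127.
Since the control does not bind, no trades are prevented and deadweight loss is zero.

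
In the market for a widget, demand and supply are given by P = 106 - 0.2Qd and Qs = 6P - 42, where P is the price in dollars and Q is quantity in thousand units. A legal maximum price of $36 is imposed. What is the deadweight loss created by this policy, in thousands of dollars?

1689.6

Rearranging demand gives Qd = 530 - 5P. Setting quantity demanded equal to quantity supplied, 530 - 5P = 6P - 42, gives P* = 52 and Q* = 270.
The ceiling of 36 is below the equilibrium price 52, so it binds.
At P = 36: Qd = 530 - 5·36 = 350 and Qs = 6·36 - 42 = 174.
Quantity traded falls to 174. At Q = 174 the demand price is (530 - 174)/5 = 71.2 and the supply price is (42 + 174)/6 = 36.
Deadweight loss = ½ · (71.2 - 36) · (270 - 174) = ½ · 35.2 · 96 = 1689.6.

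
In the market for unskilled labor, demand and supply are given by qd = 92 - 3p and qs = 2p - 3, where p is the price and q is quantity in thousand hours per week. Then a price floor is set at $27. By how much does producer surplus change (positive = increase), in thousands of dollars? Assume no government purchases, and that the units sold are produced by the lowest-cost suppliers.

-56

Setting quantity demanded equal to quantity supplied, 92 - 3p = 2p - 3, gives p* = 19 and q* = 35.
The floor of 27 is above the equilibrium price 19, so it binds.
At p = 27: qd = 92 - 3·27 = 11 and qs = 2·27 - 3 = 51.
Producer surplus without the control is ½ · (19 - 1.5) · 35 = 306.25.
With the floor, 11 units are sold at 27. The supply price at q = 11 is 7, so PS = ½ · [(27 - 1.5) + (27 - 7)] · 11 = 250.25.
Change in producer surplus = 250.25 - 306.25 = -56.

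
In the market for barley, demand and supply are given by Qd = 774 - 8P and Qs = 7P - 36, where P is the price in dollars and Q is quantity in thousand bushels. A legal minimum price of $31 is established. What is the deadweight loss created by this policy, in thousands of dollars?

Setting quantity demanded equal to quantity supplied, 774 - 8P = 7P - 36, gives P* = 54 and Q* = 342.
The floor of 31 is below the equilibrium price 54, so it is not binding; the market clears at P* = 54, Q* = 342.
Since the control does not bind, no trades are prevented and deadweight loss is zero.

0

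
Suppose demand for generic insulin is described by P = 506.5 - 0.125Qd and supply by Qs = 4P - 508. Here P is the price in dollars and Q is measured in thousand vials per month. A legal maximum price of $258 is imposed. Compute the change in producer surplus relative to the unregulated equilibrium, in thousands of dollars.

Rearranging demand gives Qd = 4052 - 8P. Equilibrium: 4052 - 8P = 4P - 508, so 4560 = 12P and P* = 380, Q* = 1012.
Because the ceiling (258) lies below the market-clearing price, it is binding.
At P = 258: Qd = 4052 - 8·258 = 1988 and Qs = 4·258 - 508 = 524.
Producer surplus without the control is ½ · (380 - 127) · 1012 = 128018.
With the ceiling, producers sell 524 units at 258, so PS = ½ · (258 - 127) · 524 = 34322.
Change in producer surplus = 34322 - 128018 = -93696.

-93696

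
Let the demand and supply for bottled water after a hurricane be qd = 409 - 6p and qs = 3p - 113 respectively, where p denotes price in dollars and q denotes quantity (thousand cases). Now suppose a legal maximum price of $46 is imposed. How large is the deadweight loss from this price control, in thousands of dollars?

Setting quantity demanded equal to quantity supplied, 409 - 6p = 3p - 113, gives p* = 58 and q* = 61.
Since 46 < 58, the ceiling is binding.
At p = 46: qd = 409 - 6·46 = 133 and qs = 3·46 - 113 = 25.
Quantity traded falls to 25. At q = 25 the demand price is (409 - 25)/6 = 64 and the supply price is (113 + 25)/3 = 46.
Deadweight loss = ½ · (64 - 46) · (61 - 25) = ½ · 18 · 36 = 324.

324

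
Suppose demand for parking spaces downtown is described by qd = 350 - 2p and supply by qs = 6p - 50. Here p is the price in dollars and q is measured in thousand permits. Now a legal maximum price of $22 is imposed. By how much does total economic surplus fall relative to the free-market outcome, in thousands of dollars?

Equilibrium: 350 - 2p = 6p - 50, so 400 = 8p and p* = 50, q* = 250.
Since 22 < 50, the ceiling is binding.
At p = 22: qd = 350 - 2·22 = 306 and qs = 6·22 - 50 = 82.
Quantity traded falls to 82. At q = 82 the demand price is (350 - 82)/2 = 134 and the supply price is (50 + 82)/6 = 22.
Deadweight loss = ½ · (134 - 22) · (250 - 82) = ½ · 112 · 168 = 9408.

9408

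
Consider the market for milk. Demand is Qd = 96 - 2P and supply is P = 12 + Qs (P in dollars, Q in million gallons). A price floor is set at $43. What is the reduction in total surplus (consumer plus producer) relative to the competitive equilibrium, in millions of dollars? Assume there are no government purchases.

Rearranging supply gives Qs = P - 12. Setting quantity demanded equal to quantity supplied, 96 - 2P = P - 12, gives P* = 36 and Q* = 24.
Because the floor (43) lies above the market-clearing price, it is binding.
At P = 43: Qd = 96 - 2·43 = 10 and Qs = 43 - 12 = 31.
Quantity traded falls to 10. At Q = 10 the demand price is (96 - 10)/2 = 43 and the supply price is 12 + 10 = 22.
Deadweight loss = ½ · (43 - 22) · (24 - 10) = ½ · 21 · 14 = 147.

147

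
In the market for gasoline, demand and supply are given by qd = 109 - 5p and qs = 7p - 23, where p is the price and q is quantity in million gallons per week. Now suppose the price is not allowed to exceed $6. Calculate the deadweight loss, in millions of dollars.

210

In a free market, 109 - 5p = 7p - 23 gives the equilibrium p* = 11, q* = 54.
The ceiling of 6 is below the equilibrium price 11, so it binds.
At p = 6: qd = 109 - 5·6 = 79 and qs = 7·6 - 23 = 19.
Quantity traded falls to 19. At q = 19 the demand price is (109 - 19)/5 = 18 and the supply price is (23 + 19)/7 = 6.
Deadweight loss = ½ · (18 - 6) · (54 - 19) = ½ · 12 · 35 = 210.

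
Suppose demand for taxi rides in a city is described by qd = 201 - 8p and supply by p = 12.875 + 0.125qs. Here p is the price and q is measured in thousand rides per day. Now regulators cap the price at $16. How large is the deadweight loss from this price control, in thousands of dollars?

72

Rearranging supply gives qs = 8p - 103. In a free market, 201 - 8p = 8p - 103 gives the equilibrium p* = 19, q* = 49.
Since 16 < 19, the ceiling is binding.
At p = 16: qd = 201 - 8·16 = 73 and qs = 8·16 - 103 = 25.
Quantity traded falls to 25. At q = 25 the demand price is (201 - 25)/8 = 22 and the supply price is (103 + 25)/8 = 16.
Deadweight loss = ½ · (22 - 16) · (49 - 25) = ½ · 6 · 24 = 72.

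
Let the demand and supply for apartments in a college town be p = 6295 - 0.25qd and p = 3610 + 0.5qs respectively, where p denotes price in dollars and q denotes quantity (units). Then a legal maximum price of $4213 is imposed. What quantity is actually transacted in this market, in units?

1206

Rearranging demand gives qd = 25180 - 4p; rearranging supply gives qs = 2p - 7220. In a free market, 25180 - 4p = 2p - 7220 gives the equilibrium p* = 5400, q* = 3580.
Because the ceiling (4213) lies below the market-clearing price, it is binding.
At p = 4213: qd = 25180 - 4·4213 = 8328 and qs = 2·4213 - 7220 = 1206.
The quantity actually transacted is the short side, supply: 1206.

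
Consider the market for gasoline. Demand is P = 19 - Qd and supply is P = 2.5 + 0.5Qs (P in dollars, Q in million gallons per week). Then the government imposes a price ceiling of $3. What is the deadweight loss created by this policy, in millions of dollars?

75

Rearranging demand gives Qd = 19 - P; rearranging supply gives Qs = 2P - 5. Setting quantity demanded equal to quantity supplied, 19 - P = 2P - 5, gives P* = 8 and Q* = 11.
The ceiling of 3 is below the equilibrium price 8, so it binds.
At P = 3: Qd = 19 - 3 = 16 and Qs = 2·3 - 5 = 1.
Quantity traded falls to 1. At Q = 1 the demand price is 19 - 1 = 18 and the supply price is (5 + 1)/2 = 3.
Deadweight loss = ½ · (18 - 3) · (11 - 1) = ½ · 15 · 10 = 75.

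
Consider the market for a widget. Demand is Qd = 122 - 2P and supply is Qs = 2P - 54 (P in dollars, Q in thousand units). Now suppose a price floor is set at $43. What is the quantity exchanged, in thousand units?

34

Equilibrium: 122 - 2P = 2P - 54, so 176 = 4P and P* = 44, Q* = 34.
The floor of 43 is below the equilibrium price 44, so it is not binding; the market clears at P* = 44, Q* = 34.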